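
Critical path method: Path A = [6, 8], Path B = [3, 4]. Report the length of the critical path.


Path A: 6 + 8 = 14
Path B: 3 + 4 = 7
Critical path = longest = max(14, 7)
= 14 (Path A)


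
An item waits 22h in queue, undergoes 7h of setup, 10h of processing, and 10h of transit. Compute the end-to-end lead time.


Lead time = queue + setup + processing + transit
= 22 + 7 + 10 + 10
= 49 hours


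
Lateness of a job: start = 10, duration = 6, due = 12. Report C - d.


Completion = 10 + 6 = 16
Lateness = C - d = 16 - 12
= 4


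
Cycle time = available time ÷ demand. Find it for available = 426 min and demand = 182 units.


Cycle time = available time / demand
= 426 / 182
= 2.34 min/unit


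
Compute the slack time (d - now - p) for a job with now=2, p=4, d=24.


Slack = due - current_time - processing
= 24 - 2 - 4
= 18


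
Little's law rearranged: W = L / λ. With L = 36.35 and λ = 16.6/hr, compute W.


Little's law: L = λW → W = L / λ
= 36.35 / 16.6
= 2.19 hours


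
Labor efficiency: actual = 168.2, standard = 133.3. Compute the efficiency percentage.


Efficiency = (actual / standard) × 100
= (168.2 / 133.3) × 100
= 126.2%


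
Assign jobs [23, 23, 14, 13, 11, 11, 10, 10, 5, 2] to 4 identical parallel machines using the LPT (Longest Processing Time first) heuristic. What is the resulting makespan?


Jobs (LPT sorted): [23, 23, 14, 13, 11, 11, 10, 10, 5, 2]
Machines: 4
  J=23 → Machine 1 (load: 0+23=23)
  J=23 → Machine 2 (load: 0+23=23)
  J=14 → Machine 3 (load: 0+14=14)
  J=13 → Machine 4 (load: 0+13=13)
  J=11 → Machine 4 (load: 13+11=24)
  J=11 → Machine 3 (load: 14+11=25)
  J=10 → Machine 1 (load: 23+10=33)
  J=10 → Machine 2 (load: 23+10=33)
  J=5 → Machine 4 (load: 24+5=29)
  J=2 → Machine 3 (load: 25+2=27)
Machine loads: [33, 33, 27, 29]
Makespan = max = 33 time units


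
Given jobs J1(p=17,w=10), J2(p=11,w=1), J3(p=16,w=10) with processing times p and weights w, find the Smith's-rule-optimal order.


WSPT (Smith's rule): sort by p/w ascending
  J3: p/w = 16/10 = 1.600
  J1: p/w = 17/10 = 1.700
  J2: p/w = 11/1 = 11.000
Order: J3 → J1 → J2


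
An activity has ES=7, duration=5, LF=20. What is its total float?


EF = ES + duration = 7 + 5 = 12
LS = LF - duration = 20 - 5 = 15
Total Float = LF - EF = 20 - 12
(or LS - ES = 15 - 7)
= 8


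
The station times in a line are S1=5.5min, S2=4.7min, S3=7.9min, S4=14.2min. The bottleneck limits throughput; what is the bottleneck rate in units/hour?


Bottleneck = longest station time
Station times: [5.5, 4.7, 7.9, 14.2]
Max = 14.2 min
Rate = 60 / 14.2
= 4.23 units/hour (bottleneck: 14.2min)


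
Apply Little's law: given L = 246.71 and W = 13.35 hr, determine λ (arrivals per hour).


Little's law: L = λW → λ = L / W
= 246.71 / 13.35
= 18.48 per hour


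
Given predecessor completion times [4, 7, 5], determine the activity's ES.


ES = max of all predecessor completion times
Predecessors: [4, 7, 5]
ES = max(4, 7, 5)
= 7


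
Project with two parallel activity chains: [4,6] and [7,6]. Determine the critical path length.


Path A: 4 + 6 = 10
Path B: 7 + 6 = 13
Critical path = longest = max(10, 13)
= 13 (Path B)


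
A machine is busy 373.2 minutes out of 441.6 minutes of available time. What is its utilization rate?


Utilization = busy / total × 100
= 373.2 / 441.6 × 100
= 84.5%


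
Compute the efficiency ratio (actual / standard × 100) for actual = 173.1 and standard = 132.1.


Efficiency = (actual / standard) × 100
= (173.1 / 132.1) × 100
= 131.0%


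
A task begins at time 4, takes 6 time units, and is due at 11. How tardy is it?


Completion = start + processing = 4 + 6 = 10
Tardiness = max(0, C - d) = max(0, 10 - 11)
= max(0, -1)
= 0


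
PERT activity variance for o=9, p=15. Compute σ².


σ² = ((p - o) / 6)² = (p - o)² / 36
= (15 - 9)² / 36
= 6² / 36
= 36 / 36
= 1.0000


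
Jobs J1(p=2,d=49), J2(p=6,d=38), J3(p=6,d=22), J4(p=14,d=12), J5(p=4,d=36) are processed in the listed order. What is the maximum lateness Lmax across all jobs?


Lateness per job (L = C - d):
  J1: C=2, d=49, L=-47
  J2: C=8, d=38, L=-30
  J3: C=14, d=22, L=-8
  J4: C=28, d=12, L=16
  J5: C=32, d=36, L=-4
Lmax = max(-47, -30, -8, 16, -4)
= 16


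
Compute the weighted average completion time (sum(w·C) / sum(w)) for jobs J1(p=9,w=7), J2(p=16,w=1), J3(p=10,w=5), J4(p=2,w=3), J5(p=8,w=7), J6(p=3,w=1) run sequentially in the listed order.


Completion times:
  J1: C=9, w×C=7×9=63
  J2: C=25, w×C=1×25=25
  J3: C=35, w×C=5×35=175
  J4: C=37, w×C=3×37=111
  J5: C=45, w×C=7×45=315
  J6: C=48, w×C=1×48=48
Sum w×C = 737
Sum w = 24
Weighted avg = 737/24
= 30.71


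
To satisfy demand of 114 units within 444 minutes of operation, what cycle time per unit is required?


Cycle time = available time / demand
= 444 / 114
= 3.89 min/unit


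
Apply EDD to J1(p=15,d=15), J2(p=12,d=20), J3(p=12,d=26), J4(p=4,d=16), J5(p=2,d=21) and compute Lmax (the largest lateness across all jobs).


EDD order: J1 → J4 → J2 → J5 → J3
Completion and lateness:
  J1: C=15, d=15, L=15-15=0
  J4: C=19, d=16, L=19-16=3
  J2: C=31, d=20, L=31-20=11
  J5: C=33, d=21, L=33-21=12
  J3: C=45, d=26, L=45-26=19
Lmax = max(0, 3, 11, 12, 19)
= 19


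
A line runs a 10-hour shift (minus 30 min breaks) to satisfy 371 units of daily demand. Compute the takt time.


Available = 10×60 - 30 = 570 min
Takt time = 570 / 371
= 1.54 min/unit


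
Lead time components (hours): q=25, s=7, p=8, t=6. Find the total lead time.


Lead time = queue + setup + processing + transit
= 25 + 7 + 8 + 6
= 46 hours


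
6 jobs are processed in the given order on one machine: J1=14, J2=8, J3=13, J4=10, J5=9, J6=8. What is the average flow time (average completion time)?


Completion times:
  J1: completes at 14
  J2: completes at 22
  J3: completes at 35
  J4: completes at 45
  J5: completes at 54
  J6: completes at 62
Sum = 232
Average = 232/6
= 38.67


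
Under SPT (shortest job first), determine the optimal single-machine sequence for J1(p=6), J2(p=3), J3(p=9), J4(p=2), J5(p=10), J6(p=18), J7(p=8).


SPT: sort by shortest processing time
  J4: p=2
  J2: p=3
  J1: p=6
  J7: p=8
  J3: p=9
  J5: p=10
  J6: p=18
Order: J4 → J2 → J1 → J7 → J3 → J5 → J6


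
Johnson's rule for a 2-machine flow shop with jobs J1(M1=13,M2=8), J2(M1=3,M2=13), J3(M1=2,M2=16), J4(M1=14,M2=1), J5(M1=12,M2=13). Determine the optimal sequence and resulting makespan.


Johnson's rule:
Group 1 (M1≤M2, sort by M1): ['J3', 'J2', 'J5']
Group 2 (M1>M2, sort desc M2): ['J1', 'J4']
Sequence: J3 → J2 → J5 → J1 → J4
Makespan calculation:
  J3: M1 done=2, M2 done=18
  J2: M1 done=5, M2 done=31
  J5: M1 done=17, M2 done=44
  J1: M1 done=30, M2 done=52
  J4: M1 done=44, M2 done=53
= Sequence: J3 → J2 → J5 → J1 → J4, Makespan: 53


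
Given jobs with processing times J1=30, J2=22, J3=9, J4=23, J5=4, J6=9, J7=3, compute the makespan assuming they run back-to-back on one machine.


Sequential makespan: sum all processing times
= 30 + 22 + 9 + 23 + 4 + 9 + 3
= 100 time units


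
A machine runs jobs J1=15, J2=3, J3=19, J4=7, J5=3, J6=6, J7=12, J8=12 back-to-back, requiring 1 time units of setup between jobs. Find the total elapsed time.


Makespan = Σ processing + (n-1) × setup
= (15 + 3 + 19 + 7 + 3 + 6 + 12 + 12) + (8-1)×1
= 77 + 7
= 84 time units


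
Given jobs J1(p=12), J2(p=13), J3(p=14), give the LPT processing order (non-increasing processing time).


LPT: sort by longest processing time first
  J3: p=14
  J2: p=13
  J1: p=12
Order: J3 → J2 → J1


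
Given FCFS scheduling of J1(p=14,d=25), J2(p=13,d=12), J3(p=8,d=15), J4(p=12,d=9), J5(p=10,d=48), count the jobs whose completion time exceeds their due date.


Completion vs due date:
  J1: C=14, d=25 → on time
  J2: C=27, d=12 → TARDY
  J3: C=35, d=15 → TARDY
  J4: C=47, d=9 → TARDY
  J5: C=57, d=48 → TARDY
Tardy jobs: J2, J3, J4, J5
Count = 4


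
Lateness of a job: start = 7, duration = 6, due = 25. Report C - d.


Completion = 7 + 6 = 13
Lateness = C - d = 13 - 25
= -12


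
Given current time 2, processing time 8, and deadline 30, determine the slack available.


Slack = due - current_time - processing
= 30 - 2 - 8
= 20


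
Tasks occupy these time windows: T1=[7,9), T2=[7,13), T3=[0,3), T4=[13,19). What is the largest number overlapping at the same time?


Check each time point for overlaps:
  t=7: 2 tasks active (T1, T2)
Max concurrent = 2


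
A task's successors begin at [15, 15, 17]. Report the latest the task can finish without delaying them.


LF = min of all successor start times
Successors start at: [15, 15, 17]
LF = min(15, 15, 17)
= 15


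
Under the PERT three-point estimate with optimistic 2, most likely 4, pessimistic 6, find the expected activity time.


te = (o + 4m + p) / 6
= (2 + 4×4 + 6) / 6
= (2 + 16 + 6) / 6
= 24 / 6
= 4.00


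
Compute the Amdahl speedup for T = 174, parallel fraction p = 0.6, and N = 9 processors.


Amdahl's law: T_p = T × ((1-p) + p/N)
= 174 × ((1-0.6) + 0.6/9)
= 174 × (0.40 + 0.0667)
= 174 × 0.4667
= 81.20
Speedup = 174/81.20
= 2.14×


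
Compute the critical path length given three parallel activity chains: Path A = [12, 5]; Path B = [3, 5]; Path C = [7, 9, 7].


Path A: 12 + 5 = 17
Path B: 3 + 5 = 8
Path C: 7 + 9 + 7 = 23
Critical path = longest = max(17, 8, 23)
= 23 (Path C)


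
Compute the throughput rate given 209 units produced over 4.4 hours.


Throughput = units / time
= 209 / 4.4
= 47.5 units/hour


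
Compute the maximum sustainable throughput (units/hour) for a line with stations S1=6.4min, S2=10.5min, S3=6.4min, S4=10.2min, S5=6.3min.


Bottleneck = longest station time
Station times: [6.4, 10.5, 6.4, 10.2, 6.3]
Max = 10.5 min
Rate = 60 / 10.5
= 5.71 units/hour (bottleneck: 10.5min)


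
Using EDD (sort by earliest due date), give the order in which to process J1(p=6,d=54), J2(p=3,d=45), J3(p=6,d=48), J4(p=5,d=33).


EDD: sort by earliest due date
  J4: d=33, p=5
  J2: d=45, p=3
  J3: d=48, p=6
  J1: d=54, p=6
Order: J4 → J2 → J3 → J1


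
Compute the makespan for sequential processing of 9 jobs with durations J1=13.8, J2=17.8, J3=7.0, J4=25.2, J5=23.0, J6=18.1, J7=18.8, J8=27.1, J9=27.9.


Sequential makespan: sum all processing times
= 13.8 + 17.8 + 7.0 + 25.2 + 23.0 + 18.1 + 18.8 + 27.1 + 27.9
= 178.7 time units


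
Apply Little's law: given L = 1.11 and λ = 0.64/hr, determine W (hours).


Little's law: L = λW → W = L / λ
= 1.11 / 0.64
= 1.73 hours


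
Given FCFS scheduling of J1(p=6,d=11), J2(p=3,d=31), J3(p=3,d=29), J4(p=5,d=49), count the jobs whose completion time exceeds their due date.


Completion vs due date:
  J1: C=6, d=11 → on time
  J2: C=9, d=31 → on time
  J3: C=12, d=29 → on time
  J4: C=17, d=49 → on time
Tardy jobs: none
Count = 0


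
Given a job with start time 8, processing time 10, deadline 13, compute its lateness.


Completion = 8 + 10 = 18
Lateness = C - d = 18 - 13
= 5


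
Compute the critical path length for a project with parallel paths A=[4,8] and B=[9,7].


Path A: 4 + 8 = 12
Path B: 9 + 7 = 16
Critical path = longest = max(12, 16)
= 16 (Path B)


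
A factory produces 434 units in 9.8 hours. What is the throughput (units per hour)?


Throughput = units / time
= 434 / 9.8
= 44.3 units/hour


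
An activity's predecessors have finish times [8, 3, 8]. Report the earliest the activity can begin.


ES = max of all predecessor completion times
Predecessors: [8, 3, 8]
ES = max(8, 3, 8)
= 8


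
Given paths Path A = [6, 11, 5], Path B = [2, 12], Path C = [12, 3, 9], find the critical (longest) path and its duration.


Path A: 6 + 11 + 5 = 22
Path B: 2 + 12 = 14
Path C: 12 + 3 + 9 = 24
Critical path = longest = max(22, 14, 24)
= 24 (Path C)


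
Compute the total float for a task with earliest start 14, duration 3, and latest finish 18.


EF = ES + duration = 14 + 3 = 17
LS = LF - duration = 18 - 3 = 15
Total Float = LF - EF = 18 - 17
(or LS - ES = 15 - 14)
= 1


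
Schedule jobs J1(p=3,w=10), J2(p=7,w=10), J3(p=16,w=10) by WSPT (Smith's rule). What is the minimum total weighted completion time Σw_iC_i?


WSPT order (by p/w): J1 → J2 → J3
  J1: C=3, w·C=10×3=30
  J2: C=10, w·C=10×10=100
  J3: C=26, w·C=10×26=260
Σ w·C = 390
= 390


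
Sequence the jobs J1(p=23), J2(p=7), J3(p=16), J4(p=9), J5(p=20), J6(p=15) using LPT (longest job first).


LPT: sort by longest processing time first
  J1: p=23
  J5: p=20
  J3: p=16
  J6: p=15
  J4: p=9
  J2: p=7
Order: J1 → J5 → J3 → J6 → J4 → J2


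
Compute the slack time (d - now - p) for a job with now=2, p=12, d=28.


Slack = due - current_time - processing
= 28 - 2 - 12
= 14


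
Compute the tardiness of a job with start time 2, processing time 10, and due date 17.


Completion = start + processing = 2 + 10 = 12
Tardiness = max(0, C - d) = max(0, 12 - 17)
= max(0, -5)
= 0


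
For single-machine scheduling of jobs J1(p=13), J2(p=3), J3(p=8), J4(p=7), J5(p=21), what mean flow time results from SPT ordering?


SPT order: J2 → J4 → J3 → J1 → J5
Completion times:
  J2: C=3
  J4: C=10
  J3: C=18
  J1: C=31
  J5: C=52
Sum = 114, n = 5
Mean flow = 114/5
= 22.80


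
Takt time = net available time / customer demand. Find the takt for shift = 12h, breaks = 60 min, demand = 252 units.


Available = 12×60 - 60 = 660 min
Takt time = 660 / 252
= 2.62 min/unit


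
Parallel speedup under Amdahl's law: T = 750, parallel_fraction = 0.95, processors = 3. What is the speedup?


Amdahl's law: T_p = T × ((1-p) + p/N)
= 750 × ((1-0.95) + 0.95/3)
= 750 × (0.05 + 0.3167)
= 750 × 0.3667
= 275.00
Speedup = 750/275.00
= 2.73×


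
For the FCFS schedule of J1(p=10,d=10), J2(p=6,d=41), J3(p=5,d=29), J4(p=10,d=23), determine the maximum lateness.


Lateness per job (L = C - d):
  J1: C=10, d=10, L=0
  J2: C=16, d=41, L=-25
  J3: C=21, d=29, L=-8
  J4: C=31, d=23, L=8
Lmax = max(0, -25, -8, 8)
= 8


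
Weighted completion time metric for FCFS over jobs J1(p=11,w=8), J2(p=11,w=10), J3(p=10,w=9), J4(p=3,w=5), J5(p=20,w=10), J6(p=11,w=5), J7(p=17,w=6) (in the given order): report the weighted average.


Completion times:
  J1: C=11, w×C=8×11=88
  J2: C=22, w×C=10×22=220
  J3: C=32, w×C=9×32=288
  J4: C=35, w×C=5×35=175
  J5: C=55, w×C=10×55=550
  J6: C=66, w×C=5×66=330
  J7: C=83, w×C=6×83=498
Sum w×C = 2149
Sum w = 53
Weighted avg = 2149/53
= 40.55


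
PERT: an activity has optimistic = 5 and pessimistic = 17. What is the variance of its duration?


σ² = ((p - o) / 6)² = (p - o)² / 36
= (17 - 5)² / 36
= 12² / 36
= 144 / 36
= 4.0000


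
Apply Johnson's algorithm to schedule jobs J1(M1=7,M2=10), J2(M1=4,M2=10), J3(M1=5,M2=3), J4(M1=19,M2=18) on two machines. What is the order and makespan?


Johnson's rule:
Group 1 (M1≤M2, sort by M1): ['J2', 'J1']
Group 2 (M1>M2, sort desc M2): ['J4', 'J3']
Sequence: J2 → J1 → J4 → J3
Makespan calculation:
  J2: M1 done=4, M2 done=14
  J1: M1 done=11, M2 done=24
  J4: M1 done=30, M2 done=48
  J3: M1 done=35, M2 done=51
= Sequence: J2 → J1 → J4 → J3, Makespan: 51


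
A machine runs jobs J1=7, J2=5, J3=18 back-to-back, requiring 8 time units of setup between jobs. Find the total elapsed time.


Makespan = Σ processing + (n-1) × setup
= (7 + 5 + 18) + (3-1)×8
= 30 + 16
= 46 time units


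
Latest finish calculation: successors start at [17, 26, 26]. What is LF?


LF = min of all successor start times
Successors start at: [17, 26, 26]
LF = min(17, 26, 26)
= 17


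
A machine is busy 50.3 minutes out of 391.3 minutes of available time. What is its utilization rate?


Utilization = busy / total × 100
= 50.3 / 391.3 × 100
= 12.9%


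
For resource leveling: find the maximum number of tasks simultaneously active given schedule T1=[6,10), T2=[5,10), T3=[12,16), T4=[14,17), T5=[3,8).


Check each time point for overlaps:
  t=6: 3 tasks active (T1, T2, T5)
Max concurrent = 3


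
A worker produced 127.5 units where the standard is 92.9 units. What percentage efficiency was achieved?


Efficiency = (actual / standard) × 100
= (127.5 / 92.9) × 100
= 137.2%


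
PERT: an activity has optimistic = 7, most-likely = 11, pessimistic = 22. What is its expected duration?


te = (o + 4m + p) / 6
= (7 + 4×11 + 22) / 6
= (7 + 44 + 22) / 6
= 73 / 6
= 12.17


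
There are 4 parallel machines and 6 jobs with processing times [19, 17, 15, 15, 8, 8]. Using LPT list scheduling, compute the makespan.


Jobs (LPT sorted): [19, 17, 15, 15, 8, 8]
Machines: 4
  J=19 → Machine 1 (load: 0+19=19)
  J=17 → Machine 2 (load: 0+17=17)
  J=15 → Machine 3 (load: 0+15=15)
  J=15 → Machine 4 (load: 0+15=15)
  J=8 → Machine 3 (load: 15+8=23)
  J=8 → Machine 4 (load: 15+8=23)
Machine loads: [19, 17, 23, 23]
Makespan = max = 23 time units


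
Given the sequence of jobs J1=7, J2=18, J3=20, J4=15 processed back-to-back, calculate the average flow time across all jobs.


Completion times:
  J1: completes at 7
  J2: completes at 25
  J3: completes at 45
  J4: completes at 60
Sum = 137
Average = 137/4
= 34.25


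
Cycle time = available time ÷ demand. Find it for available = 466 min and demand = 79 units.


Cycle time = available time / demand
= 466 / 79
= 5.90 min/unit


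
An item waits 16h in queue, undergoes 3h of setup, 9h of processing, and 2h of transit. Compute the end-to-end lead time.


Lead time = queue + setup + processing + transit
= 16 + 3 + 9 + 2
= 30 hours


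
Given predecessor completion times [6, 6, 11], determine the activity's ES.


ES = max of all predecessor completion times
Predecessors: [6, 6, 11]
ES = max(6, 6, 11)
= 11


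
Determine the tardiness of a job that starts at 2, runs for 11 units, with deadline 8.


Completion = start + processing = 2 + 11 = 13
Tardiness = max(0, C - d) = max(0, 13 - 8)
= max(0, 5)
= 5


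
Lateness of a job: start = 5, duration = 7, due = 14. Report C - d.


Completion = 5 + 7 = 12
Lateness = C - d = 12 - 14
= -2


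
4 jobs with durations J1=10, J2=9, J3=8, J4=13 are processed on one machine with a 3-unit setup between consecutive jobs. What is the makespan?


Makespan = Σ processing + (n-1) × setup
= (10 + 9 + 8 + 13) + (4-1)×3
= 40 + 9
= 49 time units


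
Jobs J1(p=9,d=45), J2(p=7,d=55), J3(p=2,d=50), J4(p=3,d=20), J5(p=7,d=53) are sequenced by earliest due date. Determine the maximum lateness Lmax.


EDD order: J4 → J1 → J3 → J5 → J2
Completion and lateness:
  J4: C=3, d=20, L=3-20=-17
  J1: C=12, d=45, L=12-45=-33
  J3: C=14, d=50, L=14-50=-36
  J5: C=21, d=53, L=21-53=-32
  J2: C=28, d=55, L=28-55=-27
Lmax = max(-17, -33, -36, -32, -27)
= -17


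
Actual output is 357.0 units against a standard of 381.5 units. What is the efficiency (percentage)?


Efficiency = (actual / standard) × 100
= (357.0 / 381.5) × 100
= 93.6%


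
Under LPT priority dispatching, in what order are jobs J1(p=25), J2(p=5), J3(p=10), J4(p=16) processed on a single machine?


LPT: sort by longest processing time first
  J1: p=25
  J4: p=16
  J3: p=10
  J2: p=5
Order: J1 → J4 → J3 → J2


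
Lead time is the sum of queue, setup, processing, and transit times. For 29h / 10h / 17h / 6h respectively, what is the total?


Lead time = queue + setup + processing + transit
= 29 + 10 + 17 + 6
= 62 hours


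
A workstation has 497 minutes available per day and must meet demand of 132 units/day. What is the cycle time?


Cycle time = available time / demand
= 497 / 132
= 3.77 min/unit


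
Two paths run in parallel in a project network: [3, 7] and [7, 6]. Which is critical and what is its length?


Path A: 3 + 7 = 10
Path B: 7 + 6 = 13
Critical path = longest = max(10, 13)
= 13 (Path B)


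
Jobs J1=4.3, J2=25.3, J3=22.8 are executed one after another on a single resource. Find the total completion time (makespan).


Sequential makespan: sum all processing times
= 4.3 + 25.3 + 22.8
= 52.4 time units


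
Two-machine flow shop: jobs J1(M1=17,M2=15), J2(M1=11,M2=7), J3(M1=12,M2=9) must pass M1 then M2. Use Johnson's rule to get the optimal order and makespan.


Johnson's rule:
Group 1 (M1≤M2, sort by M1): []
Group 2 (M1>M2, sort desc M2): ['J1', 'J3', 'J2']
Sequence: J1 → J3 → J2
Makespan calculation:
  J1: M1 done=17, M2 done=32
  J3: M1 done=29, M2 done=41
  J2: M1 done=40, M2 done=48
= Sequence: J1 → J3 → J2, Makespan: 48


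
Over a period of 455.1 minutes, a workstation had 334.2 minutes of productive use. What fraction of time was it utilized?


Utilization = busy / total × 100
= 334.2 / 455.1 × 100
= 73.4%


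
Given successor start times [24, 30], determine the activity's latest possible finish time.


LF = min of all successor start times
Successors start at: [24, 30]
LF = min(24, 30)
= 24


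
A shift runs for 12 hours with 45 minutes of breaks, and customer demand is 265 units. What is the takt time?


Available = 12×60 - 45 = 675 min
Takt time = 675 / 265
= 2.55 min/unit


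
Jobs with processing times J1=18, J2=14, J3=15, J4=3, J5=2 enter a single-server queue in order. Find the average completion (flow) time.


Completion times:
  J1: completes at 18
  J2: completes at 32
  J3: completes at 47
  J4: completes at 50
  J5: completes at 52
Sum = 199
Average = 199/5
= 39.80


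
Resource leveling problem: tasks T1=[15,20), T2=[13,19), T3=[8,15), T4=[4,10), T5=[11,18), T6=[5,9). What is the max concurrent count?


Check each time point for overlaps:
  t=8: 3 tasks active (T3, T4, T6)
Max concurrent = 3


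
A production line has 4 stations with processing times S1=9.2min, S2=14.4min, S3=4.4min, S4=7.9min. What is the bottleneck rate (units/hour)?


Bottleneck = longest station time
Station times: [9.2, 14.4, 4.4, 7.9]
Max = 14.4 min
Rate = 60 / 14.4
= 4.17 units/hour (bottleneck: 14.4min)


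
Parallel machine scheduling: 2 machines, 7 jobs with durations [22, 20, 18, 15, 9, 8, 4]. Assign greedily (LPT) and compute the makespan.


Jobs (LPT sorted): [22, 20, 18, 15, 9, 8, 4]
Machines: 2
  J=22 → Machine 1 (load: 0+22=22)
  J=20 → Machine 2 (load: 0+20=20)
  J=18 → Machine 2 (load: 20+18=38)
  J=15 → Machine 1 (load: 22+15=37)
  J=9 → Machine 1 (load: 37+9=46)
  J=8 → Machine 2 (load: 38+8=46)
  J=4 → Machine 1 (load: 46+4=50)
Machine loads: [50, 46]
Makespan = max = 50 time units


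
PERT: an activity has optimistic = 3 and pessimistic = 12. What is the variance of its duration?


σ² = ((p - o) / 6)² = (p - o)² / 36
= (12 - 3)² / 36
= 9² / 36
= 81 / 36
= 2.2500


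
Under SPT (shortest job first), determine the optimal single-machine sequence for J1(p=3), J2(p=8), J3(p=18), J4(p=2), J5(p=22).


SPT: sort by shortest processing time
  J4: p=2
  J1: p=3
  J2: p=8
  J3: p=18
  J5: p=22
Order: J4 → J1 → J2 → J3 → J5


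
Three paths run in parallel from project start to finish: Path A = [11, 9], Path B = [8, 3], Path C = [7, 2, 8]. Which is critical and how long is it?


Path A: 11 + 9 = 20
Path B: 8 + 3 = 11
Path C: 7 + 2 + 8 = 17
Critical path = longest = max(20, 11, 17)
= 20 (Path A)


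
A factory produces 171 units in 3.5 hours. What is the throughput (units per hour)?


Throughput = units / time
= 171 / 3.5
= 48.9 units/hour


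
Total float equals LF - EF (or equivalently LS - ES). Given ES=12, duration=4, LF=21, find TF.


EF = ES + duration = 12 + 4 = 16
LS = LF - duration = 21 - 4 = 17
Total Float = LF - EF = 21 - 16
(or LS - ES = 17 - 12)
= 5


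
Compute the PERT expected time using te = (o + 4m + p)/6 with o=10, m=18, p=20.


te = (o + 4m + p) / 6
= (10 + 4×18 + 20) / 6
= (10 + 72 + 20) / 6
= 102 / 6
= 17.00


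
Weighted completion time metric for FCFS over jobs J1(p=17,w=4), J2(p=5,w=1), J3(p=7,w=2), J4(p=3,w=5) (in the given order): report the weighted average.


Completion times:
  J1: C=17, w×C=4×17=68
  J2: C=22, w×C=1×22=22
  J3: C=29, w×C=2×29=58
  J4: C=32, w×C=5×32=160
Sum w×C = 308
Sum w = 12
Weighted avg = 308/12
= 25.67


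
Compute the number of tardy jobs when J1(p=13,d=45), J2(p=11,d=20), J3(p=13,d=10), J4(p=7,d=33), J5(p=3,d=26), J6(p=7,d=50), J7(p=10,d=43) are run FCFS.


Completion vs due date:
  J1: C=13, d=45 → on time
  J2: C=24, d=20 → TARDY
  J3: C=37, d=10 → TARDY
  J4: C=44, d=33 → TARDY
  J5: C=47, d=26 → TARDY
  J6: C=54, d=50 → TARDY
  J7: C=64, d=43 → TARDY
Tardy jobs: J2, J3, J4, J5, J6, J7
Count = 6


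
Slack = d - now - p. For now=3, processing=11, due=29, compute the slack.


Slack = due - current_time - processing
= 29 - 3 - 11
= 15


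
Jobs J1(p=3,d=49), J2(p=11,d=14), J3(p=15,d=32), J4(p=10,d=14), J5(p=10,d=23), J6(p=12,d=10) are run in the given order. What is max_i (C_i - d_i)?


Lateness per job (L = C - d):
  J1: C=3, d=49, L=-46
  J2: C=14, d=14, L=0
  J3: C=29, d=32, L=-3
  J4: C=39, d=14, L=25
  J5: C=49, d=23, L=26
  J6: C=61, d=10, L=51
Lmax = max(-46, 0, -3, 25, 26, 51)
= 51


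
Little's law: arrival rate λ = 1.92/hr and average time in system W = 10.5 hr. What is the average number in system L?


Little's law: L = λ × W
= 1.92 × 10.5
= 20.16


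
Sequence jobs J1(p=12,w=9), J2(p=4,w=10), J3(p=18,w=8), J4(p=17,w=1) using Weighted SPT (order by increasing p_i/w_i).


WSPT (Smith's rule): sort by p/w ascending
  J2: p/w = 4/10 = 0.400
  J1: p/w = 12/9 = 1.333
  J3: p/w = 18/8 = 2.250
  J4: p/w = 17/1 = 17.000
Order: J2 → J1 → J3 → J4


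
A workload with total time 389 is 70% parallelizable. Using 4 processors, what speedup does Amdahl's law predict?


Amdahl's law: T_p = T × ((1-p) + p/N)
= 389 × ((1-0.7) + 0.7/4)
= 389 × (0.30 + 0.1750)
= 389 × 0.4750
= 184.78
Speedup = 389/184.78
= 2.11×


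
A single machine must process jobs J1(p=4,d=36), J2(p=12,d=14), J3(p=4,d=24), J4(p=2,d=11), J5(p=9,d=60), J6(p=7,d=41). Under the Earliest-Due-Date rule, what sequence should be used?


EDD: sort by earliest due date
  J4: d=11, p=2
  J2: d=14, p=12
  J3: d=24, p=4
  J1: d=36, p=4
  J6: d=41, p=7
  J5: d=60, p=9
Order: J4 → J2 → J3 → J1 → J6 → J5


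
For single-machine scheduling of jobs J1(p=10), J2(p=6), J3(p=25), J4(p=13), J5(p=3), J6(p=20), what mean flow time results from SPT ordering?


SPT order: J5 → J2 → J1 → J4 → J6 → J3
Completion times:
  J5: C=3
  J2: C=9
  J1: C=19
  J4: C=32
  J6: C=52
  J3: C=77
Sum = 192, n = 6
Mean flow = 192/6
= 32.00


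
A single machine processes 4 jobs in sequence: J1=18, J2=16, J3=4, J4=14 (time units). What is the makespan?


Sequential makespan: sum all processing times
= 18 + 16 + 4 + 14
= 52 time units


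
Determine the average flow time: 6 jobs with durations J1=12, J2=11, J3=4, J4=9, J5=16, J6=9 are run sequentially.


Completion times:
  J1: completes at 12
  J2: completes at 23
  J3: completes at 27
  J4: completes at 36
  J5: completes at 52
  J6: completes at 61
Sum = 211
Average = 211/6
= 35.17


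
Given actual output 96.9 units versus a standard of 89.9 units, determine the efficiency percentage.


Efficiency = (actual / standard) × 100
= (96.9 / 89.9) × 100
= 107.8%


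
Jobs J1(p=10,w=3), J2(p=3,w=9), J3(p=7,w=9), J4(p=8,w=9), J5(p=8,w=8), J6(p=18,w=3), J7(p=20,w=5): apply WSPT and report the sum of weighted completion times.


WSPT order (by p/w): J2 → J3 → J4 → J5 → J1 → J7 → J6
  J2: C=3, w·C=9×3=27
  J3: C=10, w·C=9×10=90
  J4: C=18, w·C=9×18=162
  J5: C=26, w·C=8×26=208
  J1: C=36, w·C=3×36=108
  J7: C=56, w·C=5×56=280
  J6: C=74, w·C=3×74=222
Σ w·C = 1097
= 1097


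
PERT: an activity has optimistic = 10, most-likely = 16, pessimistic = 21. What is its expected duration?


te = (o + 4m + p) / 6
= (10 + 4×16 + 21) / 6
= (10 + 64 + 21) / 6
= 95 / 6
= 15.83


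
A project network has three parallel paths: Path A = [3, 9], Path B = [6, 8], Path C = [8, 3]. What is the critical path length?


Path A: 3 + 9 = 12
Path B: 6 + 8 = 14
Path C: 8 + 3 = 11
Critical path = longest = max(12, 14, 11)
= 14 (Path B)


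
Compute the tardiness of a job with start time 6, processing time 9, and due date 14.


Completion = start + processing = 6 + 9 = 15
Tardiness = max(0, C - d) = max(0, 15 - 14)
= max(0, 1)
= 1


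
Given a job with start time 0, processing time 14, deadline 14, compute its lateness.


Completion = 0 + 14 = 14
Lateness = C - d = 14 - 14
= 0


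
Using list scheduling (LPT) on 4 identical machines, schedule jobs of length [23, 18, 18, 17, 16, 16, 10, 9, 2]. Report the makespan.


Jobs (LPT sorted): [23, 18, 18, 17, 16, 16, 10, 9, 2]
Machines: 4
  J=23 → Machine 1 (load: 0+23=23)
  J=18 → Machine 2 (load: 0+18=18)
  J=18 → Machine 3 (load: 0+18=18)
  J=17 → Machine 4 (load: 0+17=17)
  J=16 → Machine 4 (load: 17+16=33)
  J=16 → Machine 2 (load: 18+16=34)
  J=10 → Machine 3 (load: 18+10=28)
  J=9 → Machine 1 (load: 23+9=32)
  J=2 → Machine 3 (load: 28+2=30)
Machine loads: [32, 34, 30, 33]
Makespan = max = 34 time units


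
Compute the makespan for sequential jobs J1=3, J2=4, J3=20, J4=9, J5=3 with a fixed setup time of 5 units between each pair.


Makespan = Σ processing + (n-1) × setup
= (3 + 4 + 20 + 9 + 3) + (5-1)×5
= 39 + 20
= 59 time units


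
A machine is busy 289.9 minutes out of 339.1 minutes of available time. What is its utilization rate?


Utilization = busy / total × 100
= 289.9 / 339.1 × 100
= 85.5%


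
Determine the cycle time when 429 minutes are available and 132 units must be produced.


Cycle time = available time / demand
= 429 / 132
= 3.25 min/unit


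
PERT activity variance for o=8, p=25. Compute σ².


σ² = ((p - o) / 6)² = (p - o)² / 36
= (25 - 8)² / 36
= 17² / 36
= 289 / 36
= 8.0278


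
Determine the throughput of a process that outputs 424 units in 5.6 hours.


Throughput = units / time
= 424 / 5.6
= 75.7 units/hour


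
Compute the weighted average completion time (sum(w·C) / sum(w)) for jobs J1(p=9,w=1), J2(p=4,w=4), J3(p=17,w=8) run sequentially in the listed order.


Completion times:
  J1: C=9, w×C=1×9=9
  J2: C=13, w×C=4×13=52
  J3: C=30, w×C=8×30=240
Sum w×C = 301
Sum w = 13
Weighted avg = 301/13
= 23.15


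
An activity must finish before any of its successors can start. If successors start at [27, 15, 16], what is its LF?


LF = min of all successor start times
Successors start at: [27, 15, 16]
LF = min(27, 15, 16)
= 15


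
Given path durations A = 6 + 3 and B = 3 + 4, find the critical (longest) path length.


Path A: 6 + 3 = 9
Path B: 3 + 4 = 7
Critical path = longest = max(9, 7)
= 9 (Path A)


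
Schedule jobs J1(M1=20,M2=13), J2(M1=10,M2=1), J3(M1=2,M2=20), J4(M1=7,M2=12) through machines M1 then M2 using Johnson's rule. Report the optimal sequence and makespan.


Johnson's rule:
Group 1 (M1≤M2, sort by M1): ['J3', 'J4']
Group 2 (M1>M2, sort desc M2): ['J1', 'J2']
Sequence: J3 → J4 → J1 → J2
Makespan calculation:
  J3: M1 done=2, M2 done=22
  J4: M1 done=9, M2 done=34
  J1: M1 done=29, M2 done=47
  J2: M1 done=39, M2 done=48
= Sequence: J3 → J4 → J1 → J2, Makespan: 48


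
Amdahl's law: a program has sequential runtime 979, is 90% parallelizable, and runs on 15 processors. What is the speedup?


Amdahl's law: T_p = T × ((1-p) + p/N)
= 979 × ((1-0.9) + 0.9/15)
= 979 × (0.10 + 0.0600)
= 979 × 0.1600
= 156.64
Speedup = 979/156.64
= 6.25×


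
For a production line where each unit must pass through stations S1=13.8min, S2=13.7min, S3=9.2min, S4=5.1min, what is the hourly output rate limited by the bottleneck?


Bottleneck = longest station time
Station times: [13.8, 13.7, 9.2, 5.1]
Max = 13.8 min
Rate = 60 / 13.8
= 4.35 units/hour (bottleneck: 13.8min)


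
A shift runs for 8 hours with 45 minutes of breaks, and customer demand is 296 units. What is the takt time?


Available = 8×60 - 45 = 435 min
Takt time = 435 / 296
= 1.47 min/unit


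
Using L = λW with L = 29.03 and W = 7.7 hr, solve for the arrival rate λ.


Little's law: L = λW → λ = L / W
= 29.03 / 7.7
= 3.77 per hour


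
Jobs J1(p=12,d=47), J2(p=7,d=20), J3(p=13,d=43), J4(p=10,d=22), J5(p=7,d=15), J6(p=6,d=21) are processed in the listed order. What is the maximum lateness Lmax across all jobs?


Lateness per job (L = C - d):
  J1: C=12, d=47, L=-35
  J2: C=19, d=20, L=-1
  J3: C=32, d=43, L=-11
  J4: C=42, d=22, L=20
  J5: C=49, d=15, L=34
  J6: C=55, d=21, L=34
Lmax = max(-35, -1, -11, 20, 34, 34)
= 34


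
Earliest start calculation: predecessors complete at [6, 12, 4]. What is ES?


ES = max of all predecessor completion times
Predecessors: [6, 12, 4]
ES = max(6, 12, 4)
= 12


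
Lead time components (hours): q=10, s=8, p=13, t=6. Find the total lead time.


Lead time = queue + setup + processing + transit
= 10 + 8 + 13 + 6
= 37 hours


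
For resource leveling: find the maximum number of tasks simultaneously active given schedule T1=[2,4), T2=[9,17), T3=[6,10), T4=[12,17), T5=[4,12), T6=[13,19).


Check each time point for overlaps:
  t=9: 3 tasks active (T2, T3, T5)
Max concurrent = 3


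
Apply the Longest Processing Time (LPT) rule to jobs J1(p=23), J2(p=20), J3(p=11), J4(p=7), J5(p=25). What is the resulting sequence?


LPT: sort by longest processing time first
  J5: p=25
  J1: p=23
  J2: p=20
  J3: p=11
  J4: p=7
Order: J5 → J1 → J2 → J3 → J4


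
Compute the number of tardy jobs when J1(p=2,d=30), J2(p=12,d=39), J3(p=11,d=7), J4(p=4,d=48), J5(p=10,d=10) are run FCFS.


Completion vs due date:
  J1: C=2, d=30 → on time
  J2: C=14, d=39 → on time
  J3: C=25, d=7 → TARDY
  J4: C=29, d=48 → on time
  J5: C=39, d=10 → TARDY
Tardy jobs: J3, J5
Count = 2


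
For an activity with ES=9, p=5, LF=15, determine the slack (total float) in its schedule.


EF = ES + duration = 9 + 5 = 14
LS = LF - duration = 15 - 5 = 10
Total Float = LF - EF = 15 - 14
(or LS - ES = 10 - 9)
= 1


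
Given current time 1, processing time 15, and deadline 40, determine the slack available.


Slack = due - current_time - processing
= 40 - 1 - 15
= 24


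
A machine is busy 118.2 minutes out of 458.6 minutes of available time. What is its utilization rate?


Utilization = busy / total × 100
= 118.2 / 458.6 × 100
= 25.8%


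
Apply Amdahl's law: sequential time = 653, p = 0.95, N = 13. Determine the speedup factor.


Amdahl's law: T_p = T × ((1-p) + p/N)
= 653 × ((1-0.95) + 0.95/13)
= 653 × (0.05 + 0.0731)
= 653 × 0.1231
= 80.37
Speedup = 653/80.37
= 8.12×


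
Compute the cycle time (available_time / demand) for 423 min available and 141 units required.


Cycle time = available time / demand
= 423 / 141
= 3.00 min/unit


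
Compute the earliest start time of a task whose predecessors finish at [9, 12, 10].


ES = max of all predecessor completion times
Predecessors: [9, 12, 10]
ES = max(9, 12, 10)
= 12


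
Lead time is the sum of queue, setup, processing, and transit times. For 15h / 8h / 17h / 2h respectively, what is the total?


Lead time = queue + setup + processing + transit
= 15 + 8 + 17 + 2
= 42 hours


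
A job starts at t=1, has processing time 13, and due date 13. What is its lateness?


Completion = 1 + 13 = 14
Lateness = C - d = 14 - 13
= 1


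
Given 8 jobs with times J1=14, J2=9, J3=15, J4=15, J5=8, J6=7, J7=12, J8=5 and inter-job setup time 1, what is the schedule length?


Makespan = Σ processing + (n-1) × setup
= (14 + 9 + 15 + 15 + 8 + 7 + 12 + 5) + (8-1)×1
= 85 + 7
= 92 time units


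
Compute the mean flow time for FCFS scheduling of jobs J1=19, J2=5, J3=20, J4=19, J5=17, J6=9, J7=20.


Completion times:
  J1: completes at 19
  J2: completes at 24
  J3: completes at 44
  J4: completes at 63
  J5: completes at 80
  J6: completes at 89
  J7: completes at 109
Sum = 428
Average = 428/7
= 61.14


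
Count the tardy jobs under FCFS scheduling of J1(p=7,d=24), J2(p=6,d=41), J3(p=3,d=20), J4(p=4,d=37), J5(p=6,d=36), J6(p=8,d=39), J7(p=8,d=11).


Completion vs due date:
  J1: C=7, d=24 → on time
  J2: C=13, d=41 → on time
  J3: C=16, d=20 → on time
  J4: C=20, d=37 → on time
  J5: C=26, d=36 → on time
  J6: C=34, d=39 → on time
  J7: C=42, d=11 → TARDY
Tardy jobs: J7
Count = 1


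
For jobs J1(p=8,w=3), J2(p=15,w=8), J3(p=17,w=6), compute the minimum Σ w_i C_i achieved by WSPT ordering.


WSPT order (by p/w): J2 → J1 → J3
  J2: C=15, w·C=8×15=120
  J1: C=23, w·C=3×23=69
  J3: C=40, w·C=6×40=240
Σ w·C = 429
= 429


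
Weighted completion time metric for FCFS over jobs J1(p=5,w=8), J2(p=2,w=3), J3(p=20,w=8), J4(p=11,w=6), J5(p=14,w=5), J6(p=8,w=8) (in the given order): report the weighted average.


Completion times:
  J1: C=5, w×C=8×5=40
  J2: C=7, w×C=3×7=21
  J3: C=27, w×C=8×27=216
  J4: C=38, w×C=6×38=228
  J5: C=52, w×C=5×52=260
  J6: C=60, w×C=8×60=480
Sum w×C = 1245
Sum w = 38
Weighted avg = 1245/38
= 32.76


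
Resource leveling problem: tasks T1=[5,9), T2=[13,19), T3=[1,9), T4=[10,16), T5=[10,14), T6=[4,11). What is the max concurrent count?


Check each time point for overlaps:
  t=5: 3 tasks active (T1, T3, T6)
Max concurrent = 3


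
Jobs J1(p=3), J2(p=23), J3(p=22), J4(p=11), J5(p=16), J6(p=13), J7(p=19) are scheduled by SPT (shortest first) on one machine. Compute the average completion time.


SPT order: J1 → J4 → J6 → J5 → J7 → J3 → J2
Completion times:
  J1: C=3
  J4: C=14
  J6: C=27
  J5: C=43
  J7: C=62
  J3: C=84
  J2: C=107
Sum = 340, n = 7
Mean flow = 340/7
= 48.57


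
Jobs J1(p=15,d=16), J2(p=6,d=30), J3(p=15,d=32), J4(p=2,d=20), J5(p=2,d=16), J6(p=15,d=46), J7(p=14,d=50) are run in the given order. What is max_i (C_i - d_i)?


Lateness per job (L = C - d):
  J1: C=15, d=16, L=-1
  J2: C=21, d=30, L=-9
  J3: C=36, d=32, L=4
  J4: C=38, d=20, L=18
  J5: C=40, d=16, L=24
  J6: C=55, d=46, L=9
  J7: C=69, d=50, L=19
Lmax = max(-1, -9, 4, 18, 24, 9, 19)
= 24


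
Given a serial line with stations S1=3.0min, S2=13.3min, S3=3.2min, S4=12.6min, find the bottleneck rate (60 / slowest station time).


Bottleneck = longest station time
Station times: [3.0, 13.3, 3.2, 12.6]
Max = 13.3 min
Rate = 60 / 13.3
= 4.51 units/hour (bottleneck: 13.3min)


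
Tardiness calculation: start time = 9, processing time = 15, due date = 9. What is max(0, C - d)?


Completion = start + processing = 9 + 15 = 24
Tardiness = max(0, C - d) = max(0, 24 - 9)
= max(0, 15)
= 15


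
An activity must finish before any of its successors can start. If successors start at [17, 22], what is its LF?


LF = min of all successor start times
Successors start at: [17, 22]
LF = min(17, 22)
= 17


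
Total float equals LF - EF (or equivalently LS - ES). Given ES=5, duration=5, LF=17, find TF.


EF = ES + duration = 5 + 5 = 10
LS = LF - duration = 17 - 5 = 12
Total Float = LF - EF = 17 - 10
(or LS - ES = 12 - 5)
= 7


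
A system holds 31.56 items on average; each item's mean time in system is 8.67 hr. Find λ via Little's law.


Little's law: L = λW → λ = L / W
= 31.56 / 8.67
= 3.64 per hour


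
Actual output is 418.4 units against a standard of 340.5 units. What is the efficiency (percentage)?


Efficiency = (actual / standard) × 100
= (418.4 / 340.5) × 100
= 122.9%


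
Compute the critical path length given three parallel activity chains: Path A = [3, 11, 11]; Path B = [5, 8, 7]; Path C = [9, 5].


Path A: 3 + 11 + 11 = 25
Path B: 5 + 8 + 7 = 20
Path C: 9 + 5 = 14
Critical path = longest = max(25, 20, 14)
= 25 (Path A)


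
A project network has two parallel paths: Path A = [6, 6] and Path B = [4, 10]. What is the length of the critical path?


Path A: 6 + 6 = 12
Path B: 4 + 10 = 14
Critical path = longest = max(12, 14)
= 14 (Path B)
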